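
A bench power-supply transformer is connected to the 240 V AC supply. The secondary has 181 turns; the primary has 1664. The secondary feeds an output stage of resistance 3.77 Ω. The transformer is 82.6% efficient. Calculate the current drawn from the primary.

V_s = 240 × 181/1664 = 26.106 V.
I_s = V_s/R = 26.106/3.77 = 6.9246 A.
P_out = V_s I_s = 26.106 × 6.9246 = 180.77 W.
P_in = P_out/η = 180.77/0.826 = 218.85 W.
I_p = P_in/V_p = 218.85/240 = 0.912 A.

I_p ≈ 0.912 A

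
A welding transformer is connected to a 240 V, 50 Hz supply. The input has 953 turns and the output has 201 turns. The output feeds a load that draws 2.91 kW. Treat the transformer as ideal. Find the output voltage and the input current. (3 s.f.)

V_out = V_in × N_out/N_in = 240 × 201/953 = 50.619 V.
I_out = P/V_out = 2910/50.619 = 57.488 A.
I_in = I_out × N_out/N_in = 57.488 × 201/953 = 12.1 A.

V_out ≈ 50.6 V, I_in ≈ 12.1 A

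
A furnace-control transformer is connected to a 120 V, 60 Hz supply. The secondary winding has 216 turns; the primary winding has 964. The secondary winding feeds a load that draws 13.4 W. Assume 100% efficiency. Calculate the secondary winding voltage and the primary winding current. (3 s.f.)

V_s = V_p × N_s/N_p = 120 × 216/964 = 26.888 V.
I_s = P/V_s = 13.4/26.888 = 0.49836 A.
I_p = I_s × N_s/N_p = 0.49836 × 216/964 = 0.112 A.

V_s ≈ 26.9 V, I_p ≈ 0.112 A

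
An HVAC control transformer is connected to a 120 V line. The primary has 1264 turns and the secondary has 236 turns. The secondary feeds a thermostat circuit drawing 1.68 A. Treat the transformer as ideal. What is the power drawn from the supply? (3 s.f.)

P ≈ 37.6 W

I_p = I_s × N_s/N_p = 1.68 × 236/1264 = 0.31367 A.
P = V_p I_p = 120 × 0.31367 = 37.6 W.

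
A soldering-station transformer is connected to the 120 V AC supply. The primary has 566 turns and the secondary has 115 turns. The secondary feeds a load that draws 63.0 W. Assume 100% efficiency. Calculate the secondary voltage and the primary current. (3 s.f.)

V_s = V_p × N_s/N_p = 120 × 115/566 = 24.382 V.
I_s = P/V_s = 63.0/24.382 = 2.5839 A.
I_p = I_s × N_s/N_p = 2.5839 × 115/566 = 0.525 A.

V_s ≈ 24.4 V, I_p ≈ 0.525 A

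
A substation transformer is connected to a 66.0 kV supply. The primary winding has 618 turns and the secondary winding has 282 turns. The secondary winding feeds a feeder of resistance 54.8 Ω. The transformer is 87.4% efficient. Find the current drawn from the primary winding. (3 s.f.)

V_s = 66000 × 282/618 = 30117 V.
I_s = V_s/R = 30117/54.8 = 549.57 A.
P_out = V_s I_s = 30117 × 549.57 = 1.6551×10^7 W.
P_in = P_out/η = 1.6551×10^7/0.874 = 1.8937×10^7 W.
I_p = P_in/V_p = 1.8937×10^7/66000 = 287 A.

I_p ≈ 287 A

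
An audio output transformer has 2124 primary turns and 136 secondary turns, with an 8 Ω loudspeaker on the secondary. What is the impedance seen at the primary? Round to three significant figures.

Z_p ≈ 1950 Ω

Z_p = (N_p/N_s)² × Z_s = (2124/136)² × 8 = 1950 Ω.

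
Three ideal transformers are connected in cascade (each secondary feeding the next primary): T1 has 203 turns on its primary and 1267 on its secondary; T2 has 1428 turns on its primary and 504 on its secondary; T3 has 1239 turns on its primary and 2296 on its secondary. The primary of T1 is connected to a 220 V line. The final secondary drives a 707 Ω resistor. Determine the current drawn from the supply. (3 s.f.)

I_supply ≈ 5.19 A

After T1: V = 220.00 × 1267/203 = 1373.1 V.
After T2: V = 1373.1 × 504/1428 = 484.62 V.
After T3: V = 484.62 × 2296/1239 = 898.06 V.
I_load = 898.06/707 = 1.2702 A, so P_out = 898.06 × 1.2702 = 1140.8 W.
All ideal ⇒ P_in = P_out, so I_supply = 1140.8/220 = 5.19 A.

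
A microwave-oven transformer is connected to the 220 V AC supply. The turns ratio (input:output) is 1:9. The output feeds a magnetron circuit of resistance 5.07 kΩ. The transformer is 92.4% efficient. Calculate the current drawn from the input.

I_in ≈ 3.80 A

V_out = 220 × 9/1 = 1980.0 V.
I_out = V_out/R = 1980.0/5070 = 0.39053 A.
P_out = V_out I_out = 1980.0 × 0.39053 = 773.25 W.
P_in = P_out/η = 773.25/0.924 = 836.86 W.
I_in = P_in/V_in = 836.86/220 = 3.80 A.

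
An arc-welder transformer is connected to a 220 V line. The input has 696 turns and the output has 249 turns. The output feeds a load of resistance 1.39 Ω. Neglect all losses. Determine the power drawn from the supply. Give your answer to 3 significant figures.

P ≈ 4460 W

V_out = V_in × N_out/N_in = 220 × 249/696 = 78.707 V.
I_out = V_out/R = 78.707/1.39 = 56.624 A.
I_in = I_out × N_out/N_in = 56.624 × 249/696 = 20.258 A.
P = V_in I_in = 220 × 20.258 = 4460 W.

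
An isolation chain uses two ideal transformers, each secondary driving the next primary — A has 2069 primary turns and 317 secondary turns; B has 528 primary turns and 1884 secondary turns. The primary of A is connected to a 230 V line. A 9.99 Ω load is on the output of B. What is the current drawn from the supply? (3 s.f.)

Secondary of A: V = 230.00 × 317/2069 = 35.239 V.
Secondary of B: V = 35.239 × 1884/528 = 125.74 V.
I_load = 125.74/9.99 = 12.587 A, so P_out = 125.74 × 12.587 = 1582.6 W.
All ideal ⇒ P_in = P_out, so I_supply = 1582.6/230 = 6.88 A.

I_supply ≈ 6.88 A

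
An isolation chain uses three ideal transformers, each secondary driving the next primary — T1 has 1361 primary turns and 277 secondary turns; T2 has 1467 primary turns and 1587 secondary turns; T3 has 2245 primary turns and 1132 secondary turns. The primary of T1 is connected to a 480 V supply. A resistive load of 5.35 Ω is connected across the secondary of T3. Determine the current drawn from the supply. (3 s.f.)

After T1: V = 480.00 × 277/1361 = 97.693 V.
After T2: V = 97.693 × 1587/1467 = 105.68 V.
After T3: V = 105.68 × 1132/2245 = 53.289 V.
I_load = 53.289/5.35 = 9.9606 A, so P_out = 53.289 × 9.9606 = 530.79 W.
All ideal ⇒ P_in = P_out, so I_supply = 530.79/480 = 1.11 A.

I_supply ≈ 1.11 A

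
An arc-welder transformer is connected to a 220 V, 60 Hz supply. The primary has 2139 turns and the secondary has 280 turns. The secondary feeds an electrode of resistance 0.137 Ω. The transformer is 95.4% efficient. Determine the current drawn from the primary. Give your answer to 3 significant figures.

V_s = 220 × 280/2139 = 28.799 V.
I_s = V_s/R = 28.799/0.137 = 210.21 A.
P_out = V_s I_s = 28.799 × 210.21 = 6053.7 W.
P_in = P_out/η = 6053.7/0.954 = 6345.6 W.
I_p = P_in/V_p = 6345.6/220 = 28.8 A.

I_p ≈ 28.8 A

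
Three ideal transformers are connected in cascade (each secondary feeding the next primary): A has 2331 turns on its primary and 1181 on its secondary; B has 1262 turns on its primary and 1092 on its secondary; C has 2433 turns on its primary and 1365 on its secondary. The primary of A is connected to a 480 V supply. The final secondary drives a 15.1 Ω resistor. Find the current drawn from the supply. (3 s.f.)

I_supply ≈ 1.92 A

Secondary of A: V = 480.00 × 1181/2331 = 243.19 V.
Secondary of B: V = 243.19 × 1092/1262 = 210.43 V.
Secondary of C: V = 210.43 × 1365/2433 = 118.06 V.
I_load = 118.06/15.1 = 7.8185 A, so P_out = 118.06 × 7.8185 = 923.06 W.
All ideal ⇒ P_in = P_out, so I_supply = 923.06/480 = 1.92 A.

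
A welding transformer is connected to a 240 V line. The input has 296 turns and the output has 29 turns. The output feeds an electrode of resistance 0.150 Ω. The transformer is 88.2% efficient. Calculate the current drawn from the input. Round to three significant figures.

V_out = 240 × 29/296 = 23.514 V.
I_out = V_out/R = 23.514/0.150 = 156.76 A.
P_out = V_out I_out = 23.514 × 156.76 = 3685.9 W.
P_in = P_out/η = 3685.9/0.882 = 4179.0 W.
I_in = P_in/V_in = 4179.0/240 = 17.4 A.

I_in ≈ 17.4 A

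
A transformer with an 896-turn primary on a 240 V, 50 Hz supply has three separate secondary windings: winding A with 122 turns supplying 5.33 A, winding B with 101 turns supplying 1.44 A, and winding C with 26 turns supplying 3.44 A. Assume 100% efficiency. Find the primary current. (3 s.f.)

I_p ≈ 0.988 A

V_A = 240 × 122/896 = 32.679 V; V_B = 240 × 101/896 = 27.054 V; V_C = 240 × 26/896 = 6.9643 V.
P_out = V_A I_A + V_B I_B + V_C I_C = 32.679×5.33 + 27.054×1.44 + 6.9643×3.44 = 174.18 + 38.957 + 23.957 = 237.09 W.
Ideal ⇒ P_in = P_out, so I_p = P_out/V_p = 237.09/240 = 0.988 A.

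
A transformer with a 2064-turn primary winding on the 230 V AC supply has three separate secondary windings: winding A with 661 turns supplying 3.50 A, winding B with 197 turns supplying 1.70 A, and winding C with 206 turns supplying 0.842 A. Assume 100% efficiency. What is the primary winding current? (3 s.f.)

I_p ≈ 1.37 A

V_A = 230 × 661/2064 = 73.658 V; V_B = 230 × 197/2064 = 21.953 V; V_C = 230 × 206/2064 = 22.955 V.
P_out = V_A I_A + V_B I_B + V_C I_C = 73.658×3.50 + 21.953×1.70 + 22.955×0.842 = 257.80 + 37.319 + 19.328 = 314.45 W.
Ideal ⇒ P_in = P_out, so I_p = P_out/V_p = 314.45/230 = 1.37 A.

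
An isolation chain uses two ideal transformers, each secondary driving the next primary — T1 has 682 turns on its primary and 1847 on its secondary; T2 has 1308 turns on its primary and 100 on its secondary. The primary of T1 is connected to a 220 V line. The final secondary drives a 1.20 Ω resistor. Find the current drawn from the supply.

I_supply ≈ 7.86 A

After T1: V = 220.00 × 1847/682 = 595.81 V.
After T2: V = 595.81 × 100/1308 = 45.551 V.
I_load = 45.551/1.20 = 37.959 A, so P_out = 45.551 × 37.959 = 1729.1 W.
All ideal ⇒ P_in = P_out, so I_supply = 1729.1/220 = 7.86 A.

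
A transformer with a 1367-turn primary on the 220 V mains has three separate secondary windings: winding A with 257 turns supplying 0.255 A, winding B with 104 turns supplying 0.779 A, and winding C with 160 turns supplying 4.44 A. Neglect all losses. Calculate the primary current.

I_p ≈ 0.627 A

V_A = 220 × 257/1367 = 41.361 V; V_B = 220 × 104/1367 = 16.737 V; V_C = 220 × 160/1367 = 25.750 V.
P_out = V_A I_A + V_B I_B + V_C I_C = 41.361×0.255 + 16.737×0.779 + 25.750×4.44 = 10.547 + 13.038 + 114.33 = 137.91 W.
Ideal ⇒ P_in = P_out, so I_p = P_out/V_p = 137.91/220 = 0.627 A.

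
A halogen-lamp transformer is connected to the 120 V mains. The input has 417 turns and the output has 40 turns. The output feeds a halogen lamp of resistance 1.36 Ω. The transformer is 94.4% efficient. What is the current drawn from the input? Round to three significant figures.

V_out = 120 × 40/417 = 11.511 V.
I_out = V_out/R = 11.511/1.36 = 8.4638 A.
P_out = V_out I_out = 11.511 × 8.4638 = 97.425 W.
P_in = P_out/η = 97.425/0.944 = 103.20 W.
I_in = P_in/V_in = 103.20/120 = 0.860 A.

I_in ≈ 0.860 A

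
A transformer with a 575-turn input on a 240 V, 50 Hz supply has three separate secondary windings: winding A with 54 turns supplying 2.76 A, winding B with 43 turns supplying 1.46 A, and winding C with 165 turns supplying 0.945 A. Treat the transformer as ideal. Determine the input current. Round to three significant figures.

V_A = 240 × 54/575 = 22.539 V; V_B = 240 × 43/575 = 17.948 V; V_C = 240 × 165/575 = 68.870 V.
P_out = V_A I_A + V_B I_B + V_C I_C = 22.539×2.76 + 17.948×1.46 + 68.870×0.945 = 62.208 + 26.204 + 65.082 = 153.49 W.
Ideal ⇒ P_in = P_out, so I_in = P_out/V_in = 153.49/240 = 0.640 A.

I_in ≈ 0.640 A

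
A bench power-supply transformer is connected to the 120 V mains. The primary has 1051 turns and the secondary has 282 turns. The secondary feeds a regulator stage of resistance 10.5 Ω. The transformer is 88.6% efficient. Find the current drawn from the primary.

I_p ≈ 0.929 A

V_s = 120 × 282/1051 = 32.198 V.
I_s = V_s/R = 32.198/10.5 = 3.0665 A.
P_out = V_s I_s = 32.198 × 3.0665 = 98.734 W.
P_in = P_out/η = 98.734/0.886 = 111.44 W.
I_p = P_in/V_p = 111.44/120 = 0.929 A.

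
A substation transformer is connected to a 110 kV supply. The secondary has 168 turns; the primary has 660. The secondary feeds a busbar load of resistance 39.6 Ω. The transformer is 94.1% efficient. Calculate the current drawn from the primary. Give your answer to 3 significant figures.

I_p ≈ 191 A

V_s = 110000 × 168/660 = 28000 V.
I_s = V_s/R = 28000/39.6 = 707.07 A.
P_out = V_s I_s = 28000 × 707.07 = 1.9798×10^7 W.
P_in = P_out/η = 1.9798×10^7/0.941 = 2.1039×10^7 W.
I_p = P_in/V_p = 2.1039×10^7/110000 = 191 A.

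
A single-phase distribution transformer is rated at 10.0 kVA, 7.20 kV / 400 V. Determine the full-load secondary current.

I_s = S/V_s = 10000/400 = 25.0 A.

I_s ≈ 25.0 A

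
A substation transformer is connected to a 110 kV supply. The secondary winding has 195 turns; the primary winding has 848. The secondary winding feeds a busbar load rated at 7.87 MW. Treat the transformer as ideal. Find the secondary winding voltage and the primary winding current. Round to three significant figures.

V_s ≈ 25300 V, I_p ≈ 71.5 A

V_s = V_p × N_s/N_p = 110000 × 195/848 = 25295 V.
I_s = P/V_s = 7.87×10^6/25295 = 311.13 A.
I_p = I_s × N_s/N_p = 311.13 × 195/848 = 71.5 A.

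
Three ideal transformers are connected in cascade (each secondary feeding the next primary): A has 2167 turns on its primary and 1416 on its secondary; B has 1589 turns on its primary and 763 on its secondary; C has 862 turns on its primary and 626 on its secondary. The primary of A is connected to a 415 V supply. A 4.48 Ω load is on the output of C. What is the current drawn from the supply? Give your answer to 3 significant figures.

Secondary of A: V = 415.00 × 1416/2167 = 271.18 V.
Secondary of B: V = 271.18 × 763/1589 = 130.21 V.
Secondary of C: V = 130.21 × 626/862 = 94.563 V.
I_load = 94.563/4.48 = 21.108 A, so P_out = 94.563 × 21.108 = 1996.0 W.
All ideal ⇒ P_in = P_out, so I_supply = 1996.0/415 = 4.81 A.

I_supply ≈ 4.81 A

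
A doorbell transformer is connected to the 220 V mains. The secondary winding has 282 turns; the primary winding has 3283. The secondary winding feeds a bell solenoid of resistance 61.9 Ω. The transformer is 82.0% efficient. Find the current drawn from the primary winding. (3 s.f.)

I_p ≈ 0.0320 A

V_s = 220 × 282/3283 = 18.897 V.
I_s = V_s/R = 18.897/61.9 = 0.30529 A.
P_out = V_s I_s = 18.897 × 0.30529 = 5.7691 W.
P_in = P_out/η = 5.7691/0.820 = 7.0355 W.
I_p = P_in/V_p = 7.0355/220 = 0.0320 A.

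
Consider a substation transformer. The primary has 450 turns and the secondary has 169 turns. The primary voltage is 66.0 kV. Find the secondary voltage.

V_s ≈ 24800 V

V_s/V_p = N_s/N_p, so V_s = 66000 × 169/450 = 24800 V.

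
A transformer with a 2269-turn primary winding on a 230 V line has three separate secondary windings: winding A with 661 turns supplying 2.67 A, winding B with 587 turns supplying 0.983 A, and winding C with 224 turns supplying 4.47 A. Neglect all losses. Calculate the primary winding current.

I_p ≈ 1.47 A

V_A = 230 × 661/2269 = 67.003 V; V_B = 230 × 587/2269 = 59.502 V; V_C = 230 × 224/2269 = 22.706 V.
P_out = V_A I_A + V_B I_B + V_C I_C = 67.003×2.67 + 59.502×0.983 + 22.706×4.47 = 178.90 + 58.490 + 101.50 = 338.88 W.
Ideal ⇒ P_in = P_out, so I_p = P_out/V_p = 338.88/230 = 1.47 A.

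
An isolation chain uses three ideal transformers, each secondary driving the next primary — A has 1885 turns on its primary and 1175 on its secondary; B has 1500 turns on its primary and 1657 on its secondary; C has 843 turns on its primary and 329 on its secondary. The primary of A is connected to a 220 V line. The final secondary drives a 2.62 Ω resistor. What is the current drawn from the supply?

Secondary of A: V = 220.00 × 1175/1885 = 137.14 V.
Secondary of B: V = 137.14 × 1657/1500 = 151.49 V.
Secondary of C: V = 151.49 × 329/843 = 59.122 V.
I_load = 59.122/2.62 = 22.566 A, so P_out = 59.122 × 22.566 = 1334.1 W.
All ideal ⇒ P_in = P_out, so I_supply = 1334.1/220 = 6.06 A.

I_supply ≈ 6.06 A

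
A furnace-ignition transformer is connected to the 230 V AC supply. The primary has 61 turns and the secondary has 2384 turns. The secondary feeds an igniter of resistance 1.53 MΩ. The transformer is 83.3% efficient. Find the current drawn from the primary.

V_s = 230 × 2384/61 = 8988.9 V.
I_s = V_s/R = 8988.9/(1.53×10^6) = 0.0058751 A.
P_out = V_s I_s = 8988.9 × 0.0058751 = 52.810 W.
P_in = P_out/η = 52.810/0.833 = 63.397 W.
I_p = P_in/V_p = 63.397/230 = 0.276 A.

I_p ≈ 0.276 A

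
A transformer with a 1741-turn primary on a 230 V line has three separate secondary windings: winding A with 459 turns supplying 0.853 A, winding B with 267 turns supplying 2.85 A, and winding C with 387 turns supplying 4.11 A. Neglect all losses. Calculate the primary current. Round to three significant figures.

V_A = 230 × 459/1741 = 60.638 V; V_B = 230 × 267/1741 = 35.273 V; V_C = 230 × 387/1741 = 51.126 V.
P_out = V_A I_A + V_B I_B + V_C I_C = 60.638×0.853 + 35.273×2.85 + 51.126×4.11 = 51.724 + 100.53 + 210.13 = 362.38 W.
Ideal ⇒ P_in = P_out, so I_p = P_out/V_p = 362.38/230 = 1.58 A.

I_p ≈ 1.58 A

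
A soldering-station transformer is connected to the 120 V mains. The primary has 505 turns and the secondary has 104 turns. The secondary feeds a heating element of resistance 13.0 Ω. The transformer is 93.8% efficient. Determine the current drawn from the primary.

I_p ≈ 0.417 A

V_s = 120 × 104/505 = 24.713 V.
I_s = V_s/R = 24.713/13.0 = 1.9010 A.
P_out = V_s I_s = 24.713 × 1.9010 = 46.979 W.
P_in = P_out/η = 46.979/0.938 = 50.084 W.
I_p = P_in/V_p = 50.084/120 = 0.417 A.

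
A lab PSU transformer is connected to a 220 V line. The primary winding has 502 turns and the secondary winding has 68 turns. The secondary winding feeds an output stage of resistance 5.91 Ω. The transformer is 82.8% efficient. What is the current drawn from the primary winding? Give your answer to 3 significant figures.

I_p ≈ 0.825 A

V_s = 220 × 68/502 = 29.801 V.
I_s = V_s/R = 29.801/5.91 = 5.0424 A.
P_out = V_s I_s = 29.801 × 5.0424 = 150.27 W.
P_in = P_out/η = 150.27/0.828 = 181.48 W.
I_p = P_in/V_p = 181.48/220 = 0.825 A.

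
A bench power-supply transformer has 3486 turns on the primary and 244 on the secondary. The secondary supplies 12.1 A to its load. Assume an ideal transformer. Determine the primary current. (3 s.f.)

For an ideal transformer I_p/I_s = N_s/N_p, so I_p = 12.1 × 244/3486 = 0.847 A.

I_p ≈ 0.847 A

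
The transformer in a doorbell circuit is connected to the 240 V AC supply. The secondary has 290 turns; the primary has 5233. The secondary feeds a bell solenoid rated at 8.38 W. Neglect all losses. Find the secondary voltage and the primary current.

V_s = V_p × N_s/N_p = 240 × 290/5233 = 13.300 V.
I_s = P/V_s = 8.38/13.300 = 0.63007 A.
I_p = I_s × N_s/N_p = 0.63007 × 290/5233 = 0.0349 A.

V_s ≈ 13.3 V, I_p ≈ 0.0349 A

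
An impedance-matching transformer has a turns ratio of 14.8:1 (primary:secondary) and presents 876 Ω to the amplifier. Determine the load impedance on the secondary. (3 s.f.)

Z_s = Z_p/(N_p/N_s)² = 876/14.8² = 4.00 Ω.

Z_s ≈ 4.00 Ω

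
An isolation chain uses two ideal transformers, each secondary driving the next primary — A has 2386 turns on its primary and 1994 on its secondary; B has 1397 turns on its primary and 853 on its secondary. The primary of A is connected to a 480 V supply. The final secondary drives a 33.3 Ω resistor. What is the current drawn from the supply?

I_supply ≈ 3.75 A

Secondary of A: V = 480.00 × 1994/2386 = 401.14 V.
Secondary of B: V = 401.14 × 853/1397 = 244.93 V.
I_load = 244.93/33.3 = 7.3554 A, so P_out = 244.93 × 7.3554 = 1801.6 W.
All ideal ⇒ P_in = P_out, so I_supply = 1801.6/480 = 3.75 A.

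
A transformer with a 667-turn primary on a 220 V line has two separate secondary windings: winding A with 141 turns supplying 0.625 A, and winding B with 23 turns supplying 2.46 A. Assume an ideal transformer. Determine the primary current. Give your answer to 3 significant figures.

I_p ≈ 0.217 A

V_A = 220 × 141/667 = 46.507 V; V_B = 220 × 23/667 = 7.5862 V.
P_out = V_A I_A + V_B I_B = 46.507×0.625 + 7.5862×2.46 = 29.067 + 18.662 = 47.729 W.
Ideal ⇒ P_in = P_out, so I_p = P_out/V_p = 47.729/220 = 0.217 A.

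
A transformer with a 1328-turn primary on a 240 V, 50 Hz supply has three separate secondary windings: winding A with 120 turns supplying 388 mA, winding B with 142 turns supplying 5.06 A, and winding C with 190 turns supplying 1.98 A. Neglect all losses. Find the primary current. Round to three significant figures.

I_p ≈ 0.859 A

V_A = 240 × 120/1328 = 21.687 V; V_B = 240 × 142/1328 = 25.663 V; V_C = 240 × 190/1328 = 34.337 V.
P_out = V_A I_A + V_B I_B + V_C I_C = 21.687×0.388 + 25.663×5.06 + 34.337×1.98 = 8.4145 + 129.85 + 67.988 = 206.26 W.
Ideal ⇒ P_in = P_out, so I_p = P_out/V_p = 206.26/240 = 0.859 A.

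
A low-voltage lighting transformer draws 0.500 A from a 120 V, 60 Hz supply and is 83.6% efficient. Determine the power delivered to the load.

P_in = V_p I_p = 120 × 0.500 = 60.000 W.
P_out = η P_in = 0.836 × 60.000 = 50.2 W.

P_out ≈ 50.2 W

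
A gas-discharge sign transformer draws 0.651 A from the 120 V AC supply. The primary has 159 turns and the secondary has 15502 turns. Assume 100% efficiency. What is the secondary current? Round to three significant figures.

I_s/I_p = N_p/N_s, so I_s = 0.651 × 159/15502 = 0.00668 A.

I_s ≈ 0.00668 A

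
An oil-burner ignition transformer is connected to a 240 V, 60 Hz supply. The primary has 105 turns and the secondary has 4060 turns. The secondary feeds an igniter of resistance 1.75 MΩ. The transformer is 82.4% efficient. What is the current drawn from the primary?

V_s = 240 × 4060/105 = 9280.0 V.
I_s = V_s/R = 9280.0/(1.75×10^6) = 0.0053029 A.
P_out = V_s I_s = 9280.0 × 0.0053029 = 49.211 W.
P_in = P_out/η = 49.211/0.824 = 59.721 W.
I_p = P_in/V_p = 59.721/240 = 0.249 A.

I_p ≈ 0.249 A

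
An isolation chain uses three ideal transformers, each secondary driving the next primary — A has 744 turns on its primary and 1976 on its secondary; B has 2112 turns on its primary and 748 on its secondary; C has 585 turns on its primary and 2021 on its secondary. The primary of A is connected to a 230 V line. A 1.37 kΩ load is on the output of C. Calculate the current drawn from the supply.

Secondary of A: V = 230.00 × 1976/744 = 610.86 V.
Secondary of B: V = 610.86 × 748/2112 = 216.35 V.
Secondary of C: V = 216.35 × 2021/585 = 747.41 V.
I_load = 747.41/1370 = 0.54556 A, so P_out = 747.41 × 0.54556 = 407.76 W.
All ideal ⇒ P_in = P_out, so I_supply = 407.76/230 = 1.77 A.

I_supply ≈ 1.77 A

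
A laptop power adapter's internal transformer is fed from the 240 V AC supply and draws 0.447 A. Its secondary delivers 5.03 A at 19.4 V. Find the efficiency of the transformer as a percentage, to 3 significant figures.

η ≈ 91.0%

P_in = 240 × 0.447 = 107.280 W.
P_out = 19.4 × 5.03 = 97.5820 W.
η = P_out/P_in = 97.5820/107.280 = 0.910.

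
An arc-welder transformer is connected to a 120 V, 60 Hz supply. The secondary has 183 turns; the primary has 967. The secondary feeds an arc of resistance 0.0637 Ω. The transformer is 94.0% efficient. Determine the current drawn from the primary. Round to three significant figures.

I_p ≈ 71.8 A

V_s = 120 × 183/967 = 22.709 V.
I_s = V_s/R = 22.709/0.0637 = 356.51 A.
P_out = V_s I_s = 22.709 × 356.51 = 8096.0 W.
P_in = P_out/η = 8096.0/0.940 = 8612.8 W.
I_p = P_in/V_p = 8612.8/120 = 71.8 A.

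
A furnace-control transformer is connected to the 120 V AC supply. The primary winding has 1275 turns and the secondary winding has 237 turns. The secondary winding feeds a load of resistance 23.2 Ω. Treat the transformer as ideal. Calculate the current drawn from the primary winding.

V_s = V_p × N_s/N_p = 120 × 237/1275 = 22.306 V.
I_s = V_s/R = 22.306/23.2 = 0.96146 A.
For an ideal transformer I_p N_p = I_s N_s, so I_p = 0.96146 × 237/1275 = 0.179 A.

I_p ≈ 0.179 A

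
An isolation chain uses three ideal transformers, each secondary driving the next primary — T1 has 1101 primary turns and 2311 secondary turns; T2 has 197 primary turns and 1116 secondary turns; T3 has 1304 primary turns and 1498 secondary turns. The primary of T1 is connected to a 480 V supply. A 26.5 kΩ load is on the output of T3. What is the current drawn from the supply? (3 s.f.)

I_supply ≈ 3.38 A

Secondary of T1: V = 480.00 × 2311/1101 = 1007.5 V.
Secondary of T2: V = 1007.5 × 1116/197 = 5707.6 V.
Secondary of T3: V = 5707.6 × 1498/1304 = 6556.7 V.
I_load = 6556.7/26500 = 0.24742 A, so P_out = 6556.7 × 0.24742 = 1622.3 W.
All ideal ⇒ P_in = P_out, so I_supply = 1622.3/480 = 3.38 A.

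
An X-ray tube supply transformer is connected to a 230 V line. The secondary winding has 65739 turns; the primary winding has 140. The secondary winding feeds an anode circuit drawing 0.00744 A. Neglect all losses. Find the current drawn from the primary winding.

For an ideal transformer I_p N_p = I_s N_s, so I_p = 0.00744 × 65739/140 = 3.49 A.

I_p ≈ 3.49 A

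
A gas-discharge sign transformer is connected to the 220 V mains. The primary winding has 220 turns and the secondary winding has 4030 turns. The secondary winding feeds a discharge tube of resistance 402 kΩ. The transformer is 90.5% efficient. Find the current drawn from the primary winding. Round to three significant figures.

I_p ≈ 0.203 A

V_s = 220 × 4030/220 = 4030.0 V.
I_s = V_s/R = 4030.0/402000 = 0.010025 A.
P_out = V_s I_s = 4030.0 × 0.010025 = 40.400 W.
P_in = P_out/η = 40.400/0.905 = 44.641 W.
I_p = P_in/V_p = 44.641/220 = 0.203 A.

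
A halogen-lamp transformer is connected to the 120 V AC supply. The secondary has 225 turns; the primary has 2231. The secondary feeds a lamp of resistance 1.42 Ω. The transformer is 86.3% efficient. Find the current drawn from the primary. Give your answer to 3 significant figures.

V_s = 120 × 225/2231 = 12.102 V.
I_s = V_s/R = 12.102/1.42 = 8.5227 A.
P_out = V_s I_s = 12.102 × 8.5227 = 103.14 W.
P_in = P_out/η = 103.14/0.863 = 119.52 W.
I_p = P_in/V_p = 119.52/120 = 0.996 A.

I_p ≈ 0.996 A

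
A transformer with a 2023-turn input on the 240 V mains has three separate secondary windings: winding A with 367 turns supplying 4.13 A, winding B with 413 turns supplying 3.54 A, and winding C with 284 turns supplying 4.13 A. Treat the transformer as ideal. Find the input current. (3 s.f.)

I_in ≈ 2.05 A

V_A = 240 × 367/2023 = 43.539 V; V_B = 240 × 413/2023 = 48.997 V; V_C = 240 × 284/2023 = 33.693 V.
P_out = V_A I_A + V_B I_B + V_C I_C = 43.539×4.13 + 48.997×3.54 + 33.693×4.13 = 179.82 + 173.45 + 139.15 = 492.42 W.
Ideal ⇒ P_in = P_out, so I_in = P_out/V_in = 492.42/240 = 2.05 A.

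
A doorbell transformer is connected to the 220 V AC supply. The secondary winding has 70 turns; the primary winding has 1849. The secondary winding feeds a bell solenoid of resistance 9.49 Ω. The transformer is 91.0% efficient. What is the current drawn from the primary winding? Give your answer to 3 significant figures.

V_s = 220 × 70/1849 = 8.3288 V.
I_s = V_s/R = 8.3288/9.49 = 0.87764 A.
P_out = V_s I_s = 8.3288 × 0.87764 = 7.3097 W.
P_in = P_out/η = 7.3097/0.910 = 8.0327 W.
I_p = P_in/V_p = 8.0327/220 = 0.0365 A.

I_p ≈ 0.0365 A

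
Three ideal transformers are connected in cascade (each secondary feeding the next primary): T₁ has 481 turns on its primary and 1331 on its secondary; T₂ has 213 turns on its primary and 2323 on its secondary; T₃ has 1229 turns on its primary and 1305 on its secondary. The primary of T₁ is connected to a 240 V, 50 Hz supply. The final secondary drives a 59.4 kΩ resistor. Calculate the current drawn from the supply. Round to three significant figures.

I_supply ≈ 4.15 A

After T₁: V = 240.00 × 1331/481 = 664.12 V.
After T₂: V = 664.12 × 2323/213 = 7242.9 V.
After T₃: V = 7242.9 × 1305/1229 = 7690.8 V.
I_load = 7690.8/59400 = 0.12948 A, so P_out = 7690.8 × 0.12948 = 995.77 W.
All ideal ⇒ P_in = P_out, so I_supply = 995.77/240 = 4.15 A.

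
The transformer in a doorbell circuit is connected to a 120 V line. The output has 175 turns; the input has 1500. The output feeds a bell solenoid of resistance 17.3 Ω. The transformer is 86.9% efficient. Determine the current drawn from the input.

I_in ≈ 0.109 A

V_out = 120 × 175/1500 = 14.000 V.
I_out = V_out/R = 14.000/17.3 = 0.80925 A.
P_out = V_out I_out = 14.000 × 0.80925 = 11.329 W.
P_in = P_out/η = 11.329/0.869 = 13.037 W.
I_in = P_in/V_in = 13.037/120 = 0.109 A.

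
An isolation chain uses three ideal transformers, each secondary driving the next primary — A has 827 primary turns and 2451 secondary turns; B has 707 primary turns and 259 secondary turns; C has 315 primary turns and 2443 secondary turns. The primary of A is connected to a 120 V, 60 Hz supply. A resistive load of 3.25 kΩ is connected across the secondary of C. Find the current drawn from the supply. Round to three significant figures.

I_supply ≈ 2.62 A

After A: V = 120.00 × 2451/827 = 355.65 V.
After B: V = 355.65 × 259/707 = 130.29 V.
After C: V = 130.29 × 2443/315 = 1010.4 V.
I_load = 1010.4/3250 = 0.31091 A, so P_out = 1010.4 × 0.31091 = 314.15 W.
All ideal ⇒ P_in = P_out, so I_supply = 314.15/120 = 2.62 A.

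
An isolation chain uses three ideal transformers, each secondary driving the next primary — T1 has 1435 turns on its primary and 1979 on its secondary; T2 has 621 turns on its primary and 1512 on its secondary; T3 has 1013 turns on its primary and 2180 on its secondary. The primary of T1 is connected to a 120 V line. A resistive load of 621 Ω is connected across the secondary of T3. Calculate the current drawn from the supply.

I_supply ≈ 10.1 A

Secondary of T1: V = 120.00 × 1979/1435 = 165.49 V.
Secondary of T2: V = 165.49 × 1512/621 = 402.94 V.
Secondary of T3: V = 402.94 × 2180/1013 = 867.13 V.
I_load = 867.13/621 = 1.3963 A, so P_out = 867.13 × 1.3963 = 1210.8 W.
All ideal ⇒ P_in = P_out, so I_supply = 1210.8/120 = 10.1 A.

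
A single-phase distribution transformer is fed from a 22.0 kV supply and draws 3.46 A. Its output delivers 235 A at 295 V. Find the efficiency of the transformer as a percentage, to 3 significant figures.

P_in = 22000 × 3.46 = 76120.0 W.
P_out = 295 × 235 = 69325.0 W.
η = P_out/P_in = 69325.0/76120.0 = 0.911.

η ≈ 91.1%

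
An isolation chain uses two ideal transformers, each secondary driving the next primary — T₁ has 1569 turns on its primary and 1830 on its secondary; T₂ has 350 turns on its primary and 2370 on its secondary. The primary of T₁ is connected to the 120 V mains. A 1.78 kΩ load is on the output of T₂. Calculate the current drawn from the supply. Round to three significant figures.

After T₁: V = 120.00 × 1830/1569 = 139.96 V.
After T₂: V = 139.96 × 2370/350 = 947.74 V.
I_load = 947.74/1780 = 0.53244 A, so P_out = 947.74 × 0.53244 = 504.61 W.
All ideal ⇒ P_in = P_out, so I_supply = 504.61/120 = 4.21 A.

I_supply ≈ 4.21 A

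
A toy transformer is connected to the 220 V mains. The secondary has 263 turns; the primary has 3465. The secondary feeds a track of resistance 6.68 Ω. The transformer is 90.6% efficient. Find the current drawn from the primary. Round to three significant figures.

I_p ≈ 0.209 A

V_s = 220 × 263/3465 = 16.698 V.
I_s = V_s/R = 16.698/6.68 = 2.4998 A.
P_out = V_s I_s = 16.698 × 2.4998 = 41.742 W.
P_in = P_out/η = 41.742/0.906 = 46.073 W.
I_p = P_in/V_p = 46.073/220 = 0.209 A.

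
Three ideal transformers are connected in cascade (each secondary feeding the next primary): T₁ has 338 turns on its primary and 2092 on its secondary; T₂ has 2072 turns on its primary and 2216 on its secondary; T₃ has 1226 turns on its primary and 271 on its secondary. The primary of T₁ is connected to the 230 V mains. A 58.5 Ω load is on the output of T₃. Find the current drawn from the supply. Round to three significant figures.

Secondary of T₁: V = 230.00 × 2092/338 = 1423.6 V.
Secondary of T₂: V = 1423.6 × 2216/2072 = 1522.5 V.
Secondary of T₃: V = 1522.5 × 271/1226 = 336.54 V.
I_load = 336.54/58.5 = 5.7528 A, so P_out = 336.54 × 5.7528 = 1936.0 W.
All ideal ⇒ P_in = P_out, so I_supply = 1936.0/230 = 8.42 A.

I_supply ≈ 8.42 A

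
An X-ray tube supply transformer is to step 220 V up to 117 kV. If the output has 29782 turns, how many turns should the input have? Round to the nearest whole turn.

N_in = 56 turns

N_in/N_out = V_in/V_out, so N_in = 29782 × 220/117000 = 56.0 ≈ 56 turns.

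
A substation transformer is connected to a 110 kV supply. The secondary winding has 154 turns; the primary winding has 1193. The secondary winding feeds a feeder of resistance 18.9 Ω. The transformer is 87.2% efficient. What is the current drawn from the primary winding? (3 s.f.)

V_s = 110000 × 154/1193 = 14199 V.
I_s = V_s/R = 14199/18.9 = 751.30 A.
P_out = V_s I_s = 14199 × 751.30 = 1.0668×10^7 W.
P_in = P_out/η = 1.0668×10^7/0.872 = 1.2234×10^7 W.
I_p = P_in/V_p = 1.2234×10^7/110000 = 111 A.

I_p ≈ 111 A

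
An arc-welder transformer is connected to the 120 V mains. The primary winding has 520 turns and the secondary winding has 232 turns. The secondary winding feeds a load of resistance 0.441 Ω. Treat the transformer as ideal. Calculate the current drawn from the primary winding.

I_p ≈ 54.2 A

V_s = V_p × N_s/N_p = 120 × 232/520 = 53.538 V.
I_s = V_s/R = 53.538/0.441 = 121.40 A.
For an ideal transformer I_p N_p = I_s N_s, so I_p = 121.40 × 232/520 = 54.2 A.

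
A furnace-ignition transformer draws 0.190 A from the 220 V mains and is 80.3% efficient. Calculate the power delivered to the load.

P_out ≈ 33.6 W

P_in = V_in I_in = 220 × 0.190 = 41.800 W.
P_out = η P_in = 0.803 × 41.800 = 33.6 W.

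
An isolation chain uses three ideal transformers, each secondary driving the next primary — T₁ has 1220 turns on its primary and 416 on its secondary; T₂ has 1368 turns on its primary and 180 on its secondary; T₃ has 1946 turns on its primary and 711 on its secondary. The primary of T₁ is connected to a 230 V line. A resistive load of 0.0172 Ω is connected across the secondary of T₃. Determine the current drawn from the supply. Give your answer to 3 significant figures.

After T₁: V = 230.00 × 416/1220 = 78.426 V.
After T₂: V = 78.426 × 180/1368 = 10.319 V.
After T₃: V = 10.319 × 711/1946 = 3.7703 V.
I_load = 3.7703/0.0172 = 219.20 A, so P_out = 3.7703 × 219.20 = 826.46 W.
All ideal ⇒ P_in = P_out, so I_supply = 826.46/230 = 3.59 A.

I_supply ≈ 3.59 A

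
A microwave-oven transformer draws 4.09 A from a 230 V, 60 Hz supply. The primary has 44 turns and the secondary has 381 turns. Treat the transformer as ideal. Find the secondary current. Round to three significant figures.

I_s ≈ 0.472 A

I_s/I_p = N_p/N_s, so I_s = 4.09 × 44/381 = 0.472 A.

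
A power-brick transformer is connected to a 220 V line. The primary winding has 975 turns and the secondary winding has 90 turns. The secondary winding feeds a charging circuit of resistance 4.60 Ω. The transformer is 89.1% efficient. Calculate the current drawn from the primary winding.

V_s = 220 × 90/975 = 20.308 V.
I_s = V_s/R = 20.308/4.60 = 4.4147 A.
P_out = V_s I_s = 20.308 × 4.4147 = 89.653 W.
P_in = P_out/η = 89.653/0.891 = 100.62 W.
I_p = P_in/V_p = 100.62/220 = 0.457 A.

I_p ≈ 0.457 A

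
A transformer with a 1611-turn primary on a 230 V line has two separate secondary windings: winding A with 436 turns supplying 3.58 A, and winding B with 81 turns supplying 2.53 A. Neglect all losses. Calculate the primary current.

I_p ≈ 1.10 A

V_A = 230 × 436/1611 = 62.247 V; V_B = 230 × 81/1611 = 11.564 V.
P_out = V_A I_A + V_B I_B = 62.247×3.58 + 11.564×2.53 = 222.84 + 29.258 = 252.10 W.
Ideal ⇒ P_in = P_out, so I_p = P_out/V_p = 252.10/230 = 1.10 A.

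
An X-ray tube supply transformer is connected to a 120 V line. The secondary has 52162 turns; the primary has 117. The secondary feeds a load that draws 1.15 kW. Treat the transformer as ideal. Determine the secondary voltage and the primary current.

V_s = V_p × N_s/N_p = 120 × 52162/117 = 53499 V.
I_s = P/V_s = 1150/53499 = 0.021496 A.
I_p = I_s × N_s/N_p = 0.021496 × 52162/117 = 9.58 A.

V_s ≈ 53500 V, I_p ≈ 9.58 A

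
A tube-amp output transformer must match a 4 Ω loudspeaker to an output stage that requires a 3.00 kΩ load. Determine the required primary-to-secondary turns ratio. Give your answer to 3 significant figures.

Z_p/Z_s = (N_p/N_s)², so N_p/N_s = √(3000/4) = √750 = 27.4.

N_p/N_s ≈ 27.4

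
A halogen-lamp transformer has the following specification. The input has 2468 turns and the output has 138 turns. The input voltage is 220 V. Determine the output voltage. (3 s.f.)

V_out ≈ 12.3 V

V_out/V_in = N_out/N_in, so V_out = 220 × 138/2468 = 12.3 V.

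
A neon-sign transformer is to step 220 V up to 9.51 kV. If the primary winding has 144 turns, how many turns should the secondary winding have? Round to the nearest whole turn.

N_s/N_p = V_s/V_p, so N_s = 144 × 9510/220 = 6224.7 ≈ 6225 turns.

N_s = 6225 turns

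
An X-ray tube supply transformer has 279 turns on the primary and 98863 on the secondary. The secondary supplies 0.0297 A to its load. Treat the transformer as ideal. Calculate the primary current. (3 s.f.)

For an ideal transformer I_p/I_s = N_s/N_p, so I_p = 0.0297 × 98863/279 = 10.5 A.

I_p ≈ 10.5 A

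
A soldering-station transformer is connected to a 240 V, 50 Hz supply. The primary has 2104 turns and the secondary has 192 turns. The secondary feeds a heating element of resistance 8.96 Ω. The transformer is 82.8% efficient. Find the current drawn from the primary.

V_s = 240 × 192/2104 = 21.901 V.
I_s = V_s/R = 21.901/8.96 = 2.4443 A.
P_out = V_s I_s = 21.901 × 2.4443 = 53.533 W.
P_in = P_out/η = 53.533/0.828 = 64.654 W.
I_p = P_in/V_p = 64.654/240 = 0.269 A.

I_p ≈ 0.269 A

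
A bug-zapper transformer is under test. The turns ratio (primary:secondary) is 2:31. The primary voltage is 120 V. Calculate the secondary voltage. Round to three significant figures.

V_s/V_p = N_s/N_p, so V_s = 120 × 31/2 = 1860 V.

V_s ≈ 1860 V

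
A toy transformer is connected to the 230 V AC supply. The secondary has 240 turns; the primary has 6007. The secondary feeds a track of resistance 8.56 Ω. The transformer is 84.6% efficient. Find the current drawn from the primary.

I_p ≈ 0.0507 A

V_s = 230 × 240/6007 = 9.1893 V.
I_s = V_s/R = 9.1893/8.56 = 1.0735 A.
P_out = V_s I_s = 9.1893 × 1.0735 = 9.8648 W.
P_in = P_out/η = 9.8648/0.846 = 11.661 W.
I_p = P_in/V_p = 11.661/230 = 0.0507 A.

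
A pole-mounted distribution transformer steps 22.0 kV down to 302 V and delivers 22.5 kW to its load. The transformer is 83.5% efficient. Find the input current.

I_in ≈ 1.22 A

P_in = P_out/η = 22500/0.835 = 26946 W.
I_in = P_in/V_in = 26946/22000 = 1.22 A.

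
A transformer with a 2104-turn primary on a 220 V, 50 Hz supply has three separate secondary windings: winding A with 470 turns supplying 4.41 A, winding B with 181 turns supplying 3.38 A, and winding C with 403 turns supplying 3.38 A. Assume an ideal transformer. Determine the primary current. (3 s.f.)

V_A = 220 × 470/2104 = 49.144 V; V_B = 220 × 181/2104 = 18.926 V; V_C = 220 × 403/2104 = 42.139 V.
P_out = V_A I_A + V_B I_B + V_C I_C = 49.144×4.41 + 18.926×3.38 + 42.139×3.38 = 216.73 + 63.969 + 142.43 = 423.13 W.
Ideal ⇒ P_in = P_out, so I_p = P_out/V_p = 423.13/220 = 1.92 A.

I_p ≈ 1.92 A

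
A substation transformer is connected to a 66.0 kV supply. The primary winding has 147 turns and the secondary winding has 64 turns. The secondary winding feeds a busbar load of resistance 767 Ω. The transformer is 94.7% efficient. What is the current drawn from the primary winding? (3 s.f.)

V_s = 66000 × 64/147 = 28735 V.
I_s = V_s/R = 28735/767 = 37.464 A.
P_out = V_s I_s = 28735 × 37.464 = 1.0765×10^6 W.
P_in = P_out/η = 1.0765×10^6/0.947 = 1.1368×10^6 W.
I_p = P_in/V_p = 1.1368×10^6/66000 = 17.2 A.

I_p ≈ 17.2 A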